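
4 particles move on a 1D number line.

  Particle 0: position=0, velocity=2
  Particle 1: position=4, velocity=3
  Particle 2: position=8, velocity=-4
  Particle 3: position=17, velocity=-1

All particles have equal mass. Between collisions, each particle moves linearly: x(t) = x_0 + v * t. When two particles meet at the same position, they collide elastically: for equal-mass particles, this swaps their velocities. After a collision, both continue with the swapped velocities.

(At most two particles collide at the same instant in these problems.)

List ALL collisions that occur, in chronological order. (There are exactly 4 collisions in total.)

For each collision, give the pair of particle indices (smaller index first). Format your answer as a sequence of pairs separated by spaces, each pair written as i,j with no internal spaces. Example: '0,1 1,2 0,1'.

Collision at t=4/7: particles 1 and 2 swap velocities; positions: p0=8/7 p1=40/7 p2=40/7 p3=115/7; velocities now: v0=2 v1=-4 v2=3 v3=-1
Collision at t=4/3: particles 0 and 1 swap velocities; positions: p0=8/3 p1=8/3 p2=8 p3=47/3; velocities now: v0=-4 v1=2 v2=3 v3=-1
Collision at t=13/4: particles 2 and 3 swap velocities; positions: p0=-5 p1=13/2 p2=55/4 p3=55/4; velocities now: v0=-4 v1=2 v2=-1 v3=3
Collision at t=17/3: particles 1 and 2 swap velocities; positions: p0=-44/3 p1=34/3 p2=34/3 p3=21; velocities now: v0=-4 v1=-1 v2=2 v3=3

Answer: 1,2 0,1 2,3 1,2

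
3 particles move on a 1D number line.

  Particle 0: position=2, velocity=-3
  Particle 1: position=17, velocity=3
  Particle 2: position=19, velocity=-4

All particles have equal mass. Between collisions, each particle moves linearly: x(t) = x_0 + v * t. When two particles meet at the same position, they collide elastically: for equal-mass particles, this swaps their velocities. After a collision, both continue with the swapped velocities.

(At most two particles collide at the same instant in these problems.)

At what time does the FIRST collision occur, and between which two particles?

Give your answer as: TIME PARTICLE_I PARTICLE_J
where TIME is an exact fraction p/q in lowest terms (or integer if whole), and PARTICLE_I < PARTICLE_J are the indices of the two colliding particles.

Answer: 2/7 1 2

Derivation:
Pair (0,1): pos 2,17 vel -3,3 -> not approaching (rel speed -6 <= 0)
Pair (1,2): pos 17,19 vel 3,-4 -> gap=2, closing at 7/unit, collide at t=2/7
Earliest collision: t=2/7 between 1 and 2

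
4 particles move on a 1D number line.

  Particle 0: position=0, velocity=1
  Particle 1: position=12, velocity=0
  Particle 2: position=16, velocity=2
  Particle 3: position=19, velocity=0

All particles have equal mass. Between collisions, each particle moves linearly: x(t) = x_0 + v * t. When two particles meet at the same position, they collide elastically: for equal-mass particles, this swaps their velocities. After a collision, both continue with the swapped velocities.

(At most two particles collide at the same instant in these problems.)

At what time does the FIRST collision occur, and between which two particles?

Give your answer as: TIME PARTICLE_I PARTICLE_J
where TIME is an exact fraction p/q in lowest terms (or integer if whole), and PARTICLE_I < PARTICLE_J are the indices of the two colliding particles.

Pair (0,1): pos 0,12 vel 1,0 -> gap=12, closing at 1/unit, collide at t=12
Pair (1,2): pos 12,16 vel 0,2 -> not approaching (rel speed -2 <= 0)
Pair (2,3): pos 16,19 vel 2,0 -> gap=3, closing at 2/unit, collide at t=3/2
Earliest collision: t=3/2 between 2 and 3

Answer: 3/2 2 3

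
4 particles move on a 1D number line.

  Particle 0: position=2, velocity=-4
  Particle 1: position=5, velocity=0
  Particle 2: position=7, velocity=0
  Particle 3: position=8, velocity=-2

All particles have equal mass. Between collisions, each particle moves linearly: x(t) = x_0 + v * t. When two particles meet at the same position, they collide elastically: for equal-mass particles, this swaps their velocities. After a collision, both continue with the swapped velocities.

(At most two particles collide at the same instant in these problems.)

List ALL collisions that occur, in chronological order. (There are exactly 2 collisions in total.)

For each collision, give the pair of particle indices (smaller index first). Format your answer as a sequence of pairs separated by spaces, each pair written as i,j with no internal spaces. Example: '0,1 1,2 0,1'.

Answer: 2,3 1,2

Derivation:
Collision at t=1/2: particles 2 and 3 swap velocities; positions: p0=0 p1=5 p2=7 p3=7; velocities now: v0=-4 v1=0 v2=-2 v3=0
Collision at t=3/2: particles 1 and 2 swap velocities; positions: p0=-4 p1=5 p2=5 p3=7; velocities now: v0=-4 v1=-2 v2=0 v3=0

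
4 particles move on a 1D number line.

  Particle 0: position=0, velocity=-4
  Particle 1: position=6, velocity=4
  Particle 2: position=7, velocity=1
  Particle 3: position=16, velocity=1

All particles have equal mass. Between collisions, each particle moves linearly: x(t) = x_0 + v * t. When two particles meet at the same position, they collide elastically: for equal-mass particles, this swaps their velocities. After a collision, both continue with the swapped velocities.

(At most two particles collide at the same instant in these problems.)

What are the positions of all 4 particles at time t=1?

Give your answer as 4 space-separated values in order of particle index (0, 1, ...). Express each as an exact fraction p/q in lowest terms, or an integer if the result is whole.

Answer: -4 8 10 17

Derivation:
Collision at t=1/3: particles 1 and 2 swap velocities; positions: p0=-4/3 p1=22/3 p2=22/3 p3=49/3; velocities now: v0=-4 v1=1 v2=4 v3=1
Advance to t=1 (no further collisions before then); velocities: v0=-4 v1=1 v2=4 v3=1; positions = -4 8 10 17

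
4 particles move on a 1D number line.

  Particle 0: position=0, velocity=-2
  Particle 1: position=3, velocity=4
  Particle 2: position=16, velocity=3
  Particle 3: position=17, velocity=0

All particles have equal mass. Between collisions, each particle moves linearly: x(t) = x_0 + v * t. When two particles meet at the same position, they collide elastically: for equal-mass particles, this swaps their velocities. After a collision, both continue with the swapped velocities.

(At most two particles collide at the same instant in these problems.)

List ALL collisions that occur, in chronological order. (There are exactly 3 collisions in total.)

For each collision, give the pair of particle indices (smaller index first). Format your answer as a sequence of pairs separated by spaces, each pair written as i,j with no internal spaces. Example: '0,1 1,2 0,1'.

Answer: 2,3 1,2 2,3

Derivation:
Collision at t=1/3: particles 2 and 3 swap velocities; positions: p0=-2/3 p1=13/3 p2=17 p3=17; velocities now: v0=-2 v1=4 v2=0 v3=3
Collision at t=7/2: particles 1 and 2 swap velocities; positions: p0=-7 p1=17 p2=17 p3=53/2; velocities now: v0=-2 v1=0 v2=4 v3=3
Collision at t=13: particles 2 and 3 swap velocities; positions: p0=-26 p1=17 p2=55 p3=55; velocities now: v0=-2 v1=0 v2=3 v3=4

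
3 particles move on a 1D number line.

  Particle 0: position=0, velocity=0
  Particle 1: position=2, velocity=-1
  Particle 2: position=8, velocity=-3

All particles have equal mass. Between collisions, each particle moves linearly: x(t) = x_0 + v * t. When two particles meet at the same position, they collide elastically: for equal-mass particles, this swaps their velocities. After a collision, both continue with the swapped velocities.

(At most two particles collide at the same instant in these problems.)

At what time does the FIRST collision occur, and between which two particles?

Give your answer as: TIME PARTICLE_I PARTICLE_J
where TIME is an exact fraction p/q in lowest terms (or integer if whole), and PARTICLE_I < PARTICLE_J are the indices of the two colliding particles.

Pair (0,1): pos 0,2 vel 0,-1 -> gap=2, closing at 1/unit, collide at t=2
Pair (1,2): pos 2,8 vel -1,-3 -> gap=6, closing at 2/unit, collide at t=3
Earliest collision: t=2 between 0 and 1

Answer: 2 0 1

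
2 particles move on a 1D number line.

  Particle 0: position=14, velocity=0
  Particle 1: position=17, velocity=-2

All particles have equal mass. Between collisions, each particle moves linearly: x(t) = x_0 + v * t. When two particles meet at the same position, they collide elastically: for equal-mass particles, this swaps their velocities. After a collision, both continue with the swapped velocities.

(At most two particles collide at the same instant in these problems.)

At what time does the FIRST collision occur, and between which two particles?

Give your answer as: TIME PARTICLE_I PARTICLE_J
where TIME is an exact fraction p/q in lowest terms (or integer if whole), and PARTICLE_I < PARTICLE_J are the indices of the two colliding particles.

Answer: 3/2 0 1

Derivation:
Pair (0,1): pos 14,17 vel 0,-2 -> gap=3, closing at 2/unit, collide at t=3/2
Earliest collision: t=3/2 between 0 and 1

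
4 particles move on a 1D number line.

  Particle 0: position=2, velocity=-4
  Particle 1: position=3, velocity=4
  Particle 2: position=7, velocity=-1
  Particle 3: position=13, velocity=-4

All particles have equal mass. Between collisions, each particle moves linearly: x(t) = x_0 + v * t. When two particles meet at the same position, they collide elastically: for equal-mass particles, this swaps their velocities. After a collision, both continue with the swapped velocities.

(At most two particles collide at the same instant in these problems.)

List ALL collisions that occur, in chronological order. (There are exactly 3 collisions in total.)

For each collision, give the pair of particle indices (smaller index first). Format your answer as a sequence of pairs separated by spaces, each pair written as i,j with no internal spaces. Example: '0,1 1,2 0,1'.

Collision at t=4/5: particles 1 and 2 swap velocities; positions: p0=-6/5 p1=31/5 p2=31/5 p3=49/5; velocities now: v0=-4 v1=-1 v2=4 v3=-4
Collision at t=5/4: particles 2 and 3 swap velocities; positions: p0=-3 p1=23/4 p2=8 p3=8; velocities now: v0=-4 v1=-1 v2=-4 v3=4
Collision at t=2: particles 1 and 2 swap velocities; positions: p0=-6 p1=5 p2=5 p3=11; velocities now: v0=-4 v1=-4 v2=-1 v3=4

Answer: 1,2 2,3 1,2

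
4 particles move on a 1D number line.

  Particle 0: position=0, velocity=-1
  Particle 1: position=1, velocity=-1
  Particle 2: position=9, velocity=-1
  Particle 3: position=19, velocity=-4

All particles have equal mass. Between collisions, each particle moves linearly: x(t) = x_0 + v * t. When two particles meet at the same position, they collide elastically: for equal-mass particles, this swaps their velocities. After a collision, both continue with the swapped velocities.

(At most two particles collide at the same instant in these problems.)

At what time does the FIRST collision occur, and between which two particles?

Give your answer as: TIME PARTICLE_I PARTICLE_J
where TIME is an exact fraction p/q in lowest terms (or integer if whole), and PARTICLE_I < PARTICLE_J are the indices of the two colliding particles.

Answer: 10/3 2 3

Derivation:
Pair (0,1): pos 0,1 vel -1,-1 -> not approaching (rel speed 0 <= 0)
Pair (1,2): pos 1,9 vel -1,-1 -> not approaching (rel speed 0 <= 0)
Pair (2,3): pos 9,19 vel -1,-4 -> gap=10, closing at 3/unit, collide at t=10/3
Earliest collision: t=10/3 between 2 and 3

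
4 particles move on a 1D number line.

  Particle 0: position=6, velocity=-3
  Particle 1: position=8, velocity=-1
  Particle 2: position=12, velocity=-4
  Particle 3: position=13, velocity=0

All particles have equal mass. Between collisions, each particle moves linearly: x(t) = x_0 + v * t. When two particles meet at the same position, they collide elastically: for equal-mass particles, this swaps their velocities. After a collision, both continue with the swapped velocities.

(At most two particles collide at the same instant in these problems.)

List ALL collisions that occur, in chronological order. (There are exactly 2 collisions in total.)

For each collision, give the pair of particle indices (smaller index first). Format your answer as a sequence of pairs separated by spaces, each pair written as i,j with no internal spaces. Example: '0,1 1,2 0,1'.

Collision at t=4/3: particles 1 and 2 swap velocities; positions: p0=2 p1=20/3 p2=20/3 p3=13; velocities now: v0=-3 v1=-4 v2=-1 v3=0
Collision at t=6: particles 0 and 1 swap velocities; positions: p0=-12 p1=-12 p2=2 p3=13; velocities now: v0=-4 v1=-3 v2=-1 v3=0

Answer: 1,2 0,1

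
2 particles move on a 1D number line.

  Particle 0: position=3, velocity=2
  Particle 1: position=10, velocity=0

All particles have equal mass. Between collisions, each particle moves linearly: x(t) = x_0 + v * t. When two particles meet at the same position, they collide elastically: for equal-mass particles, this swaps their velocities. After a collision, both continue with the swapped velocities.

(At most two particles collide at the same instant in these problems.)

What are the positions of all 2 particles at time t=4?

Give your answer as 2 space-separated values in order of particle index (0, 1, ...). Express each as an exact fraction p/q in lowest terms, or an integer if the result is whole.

Answer: 10 11

Derivation:
Collision at t=7/2: particles 0 and 1 swap velocities; positions: p0=10 p1=10; velocities now: v0=0 v1=2
Advance to t=4 (no further collisions before then); velocities: v0=0 v1=2; positions = 10 11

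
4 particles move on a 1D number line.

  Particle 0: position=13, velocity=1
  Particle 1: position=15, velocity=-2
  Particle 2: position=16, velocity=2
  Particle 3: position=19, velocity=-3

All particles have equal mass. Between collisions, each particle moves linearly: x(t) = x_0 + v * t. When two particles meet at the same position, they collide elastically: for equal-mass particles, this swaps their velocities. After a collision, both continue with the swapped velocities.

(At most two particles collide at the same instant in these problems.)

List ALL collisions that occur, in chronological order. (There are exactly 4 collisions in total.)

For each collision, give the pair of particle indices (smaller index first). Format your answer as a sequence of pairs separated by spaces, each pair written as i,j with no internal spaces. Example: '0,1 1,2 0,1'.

Collision at t=3/5: particles 2 and 3 swap velocities; positions: p0=68/5 p1=69/5 p2=86/5 p3=86/5; velocities now: v0=1 v1=-2 v2=-3 v3=2
Collision at t=2/3: particles 0 and 1 swap velocities; positions: p0=41/3 p1=41/3 p2=17 p3=52/3; velocities now: v0=-2 v1=1 v2=-3 v3=2
Collision at t=3/2: particles 1 and 2 swap velocities; positions: p0=12 p1=29/2 p2=29/2 p3=19; velocities now: v0=-2 v1=-3 v2=1 v3=2
Collision at t=4: particles 0 and 1 swap velocities; positions: p0=7 p1=7 p2=17 p3=24; velocities now: v0=-3 v1=-2 v2=1 v3=2

Answer: 2,3 0,1 1,2 0,1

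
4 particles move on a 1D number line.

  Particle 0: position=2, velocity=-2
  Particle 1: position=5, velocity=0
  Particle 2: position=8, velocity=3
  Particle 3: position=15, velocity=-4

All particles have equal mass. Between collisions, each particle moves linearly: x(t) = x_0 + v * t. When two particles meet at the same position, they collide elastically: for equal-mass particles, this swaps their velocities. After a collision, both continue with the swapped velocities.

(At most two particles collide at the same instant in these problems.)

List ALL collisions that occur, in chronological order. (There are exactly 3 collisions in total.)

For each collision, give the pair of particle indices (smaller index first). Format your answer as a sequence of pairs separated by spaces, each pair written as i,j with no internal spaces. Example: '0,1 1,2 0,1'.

Answer: 2,3 1,2 0,1

Derivation:
Collision at t=1: particles 2 and 3 swap velocities; positions: p0=0 p1=5 p2=11 p3=11; velocities now: v0=-2 v1=0 v2=-4 v3=3
Collision at t=5/2: particles 1 and 2 swap velocities; positions: p0=-3 p1=5 p2=5 p3=31/2; velocities now: v0=-2 v1=-4 v2=0 v3=3
Collision at t=13/2: particles 0 and 1 swap velocities; positions: p0=-11 p1=-11 p2=5 p3=55/2; velocities now: v0=-4 v1=-2 v2=0 v3=3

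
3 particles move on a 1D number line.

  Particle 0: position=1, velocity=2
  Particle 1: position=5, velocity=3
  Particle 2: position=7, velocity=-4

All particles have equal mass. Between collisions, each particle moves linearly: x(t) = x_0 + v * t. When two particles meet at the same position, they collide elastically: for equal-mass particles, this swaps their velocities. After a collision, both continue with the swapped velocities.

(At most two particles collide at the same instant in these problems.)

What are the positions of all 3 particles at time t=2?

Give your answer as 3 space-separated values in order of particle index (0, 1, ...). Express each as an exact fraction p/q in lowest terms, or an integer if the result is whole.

Answer: -1 5 11

Derivation:
Collision at t=2/7: particles 1 and 2 swap velocities; positions: p0=11/7 p1=41/7 p2=41/7; velocities now: v0=2 v1=-4 v2=3
Collision at t=1: particles 0 and 1 swap velocities; positions: p0=3 p1=3 p2=8; velocities now: v0=-4 v1=2 v2=3
Advance to t=2 (no further collisions before then); velocities: v0=-4 v1=2 v2=3; positions = -1 5 11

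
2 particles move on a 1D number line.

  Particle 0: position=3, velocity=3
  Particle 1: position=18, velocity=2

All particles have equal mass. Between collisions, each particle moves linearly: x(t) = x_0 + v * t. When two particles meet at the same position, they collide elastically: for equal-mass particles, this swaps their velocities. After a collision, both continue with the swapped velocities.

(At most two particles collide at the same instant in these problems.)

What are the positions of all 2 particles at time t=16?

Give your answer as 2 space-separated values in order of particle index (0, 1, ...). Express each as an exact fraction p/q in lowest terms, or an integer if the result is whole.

Answer: 50 51

Derivation:
Collision at t=15: particles 0 and 1 swap velocities; positions: p0=48 p1=48; velocities now: v0=2 v1=3
Advance to t=16 (no further collisions before then); velocities: v0=2 v1=3; positions = 50 51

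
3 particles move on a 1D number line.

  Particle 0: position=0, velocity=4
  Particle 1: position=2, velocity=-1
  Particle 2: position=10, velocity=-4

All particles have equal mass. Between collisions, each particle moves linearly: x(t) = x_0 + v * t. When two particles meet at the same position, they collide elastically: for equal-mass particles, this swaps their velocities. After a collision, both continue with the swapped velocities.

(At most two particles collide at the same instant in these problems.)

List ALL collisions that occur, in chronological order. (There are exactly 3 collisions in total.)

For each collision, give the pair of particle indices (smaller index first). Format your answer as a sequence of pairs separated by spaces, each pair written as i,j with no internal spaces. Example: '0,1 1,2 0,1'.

Collision at t=2/5: particles 0 and 1 swap velocities; positions: p0=8/5 p1=8/5 p2=42/5; velocities now: v0=-1 v1=4 v2=-4
Collision at t=5/4: particles 1 and 2 swap velocities; positions: p0=3/4 p1=5 p2=5; velocities now: v0=-1 v1=-4 v2=4
Collision at t=8/3: particles 0 and 1 swap velocities; positions: p0=-2/3 p1=-2/3 p2=32/3; velocities now: v0=-4 v1=-1 v2=4

Answer: 0,1 1,2 0,1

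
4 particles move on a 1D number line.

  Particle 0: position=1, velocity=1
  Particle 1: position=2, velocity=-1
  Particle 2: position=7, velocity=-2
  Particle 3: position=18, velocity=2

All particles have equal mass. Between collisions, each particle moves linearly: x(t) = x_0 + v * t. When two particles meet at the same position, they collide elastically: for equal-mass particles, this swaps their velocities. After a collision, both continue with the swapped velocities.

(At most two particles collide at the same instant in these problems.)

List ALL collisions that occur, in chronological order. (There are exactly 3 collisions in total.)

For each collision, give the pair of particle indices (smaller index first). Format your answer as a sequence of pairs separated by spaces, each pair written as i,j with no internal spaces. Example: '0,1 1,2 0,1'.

Collision at t=1/2: particles 0 and 1 swap velocities; positions: p0=3/2 p1=3/2 p2=6 p3=19; velocities now: v0=-1 v1=1 v2=-2 v3=2
Collision at t=2: particles 1 and 2 swap velocities; positions: p0=0 p1=3 p2=3 p3=22; velocities now: v0=-1 v1=-2 v2=1 v3=2
Collision at t=5: particles 0 and 1 swap velocities; positions: p0=-3 p1=-3 p2=6 p3=28; velocities now: v0=-2 v1=-1 v2=1 v3=2

Answer: 0,1 1,2 0,1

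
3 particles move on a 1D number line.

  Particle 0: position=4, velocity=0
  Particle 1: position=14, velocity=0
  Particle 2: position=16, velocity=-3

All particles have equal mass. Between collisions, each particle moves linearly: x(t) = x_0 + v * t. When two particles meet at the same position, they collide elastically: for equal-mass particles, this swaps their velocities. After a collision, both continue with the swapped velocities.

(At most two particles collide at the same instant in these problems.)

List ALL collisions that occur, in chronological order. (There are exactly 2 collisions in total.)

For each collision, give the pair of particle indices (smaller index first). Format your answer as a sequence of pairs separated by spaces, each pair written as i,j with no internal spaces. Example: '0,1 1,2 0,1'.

Collision at t=2/3: particles 1 and 2 swap velocities; positions: p0=4 p1=14 p2=14; velocities now: v0=0 v1=-3 v2=0
Collision at t=4: particles 0 and 1 swap velocities; positions: p0=4 p1=4 p2=14; velocities now: v0=-3 v1=0 v2=0

Answer: 1,2 0,1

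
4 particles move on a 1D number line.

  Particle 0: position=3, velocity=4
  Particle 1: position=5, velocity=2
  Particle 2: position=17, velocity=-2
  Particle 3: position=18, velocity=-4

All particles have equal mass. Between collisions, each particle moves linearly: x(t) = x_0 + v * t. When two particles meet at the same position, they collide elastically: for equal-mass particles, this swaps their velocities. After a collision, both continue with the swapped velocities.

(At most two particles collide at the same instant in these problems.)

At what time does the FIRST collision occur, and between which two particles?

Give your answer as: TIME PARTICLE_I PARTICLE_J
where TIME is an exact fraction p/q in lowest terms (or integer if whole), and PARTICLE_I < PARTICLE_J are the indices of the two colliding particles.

Pair (0,1): pos 3,5 vel 4,2 -> gap=2, closing at 2/unit, collide at t=1
Pair (1,2): pos 5,17 vel 2,-2 -> gap=12, closing at 4/unit, collide at t=3
Pair (2,3): pos 17,18 vel -2,-4 -> gap=1, closing at 2/unit, collide at t=1/2
Earliest collision: t=1/2 between 2 and 3

Answer: 1/2 2 3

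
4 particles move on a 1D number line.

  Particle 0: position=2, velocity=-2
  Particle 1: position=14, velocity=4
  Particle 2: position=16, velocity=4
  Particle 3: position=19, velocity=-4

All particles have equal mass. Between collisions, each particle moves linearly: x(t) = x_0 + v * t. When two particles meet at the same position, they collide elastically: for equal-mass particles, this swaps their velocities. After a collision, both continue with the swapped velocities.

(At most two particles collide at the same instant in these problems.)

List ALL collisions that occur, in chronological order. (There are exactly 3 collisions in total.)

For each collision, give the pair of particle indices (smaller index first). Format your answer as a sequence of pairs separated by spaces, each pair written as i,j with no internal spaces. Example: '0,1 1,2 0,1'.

Collision at t=3/8: particles 2 and 3 swap velocities; positions: p0=5/4 p1=31/2 p2=35/2 p3=35/2; velocities now: v0=-2 v1=4 v2=-4 v3=4
Collision at t=5/8: particles 1 and 2 swap velocities; positions: p0=3/4 p1=33/2 p2=33/2 p3=37/2; velocities now: v0=-2 v1=-4 v2=4 v3=4
Collision at t=17/2: particles 0 and 1 swap velocities; positions: p0=-15 p1=-15 p2=48 p3=50; velocities now: v0=-4 v1=-2 v2=4 v3=4

Answer: 2,3 1,2 0,1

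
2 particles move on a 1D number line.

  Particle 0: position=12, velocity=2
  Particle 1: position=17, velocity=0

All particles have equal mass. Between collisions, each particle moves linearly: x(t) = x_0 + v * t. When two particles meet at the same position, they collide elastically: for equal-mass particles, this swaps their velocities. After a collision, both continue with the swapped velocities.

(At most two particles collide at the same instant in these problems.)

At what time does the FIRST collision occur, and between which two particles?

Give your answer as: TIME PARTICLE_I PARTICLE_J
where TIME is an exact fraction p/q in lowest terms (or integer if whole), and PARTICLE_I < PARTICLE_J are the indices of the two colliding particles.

Pair (0,1): pos 12,17 vel 2,0 -> gap=5, closing at 2/unit, collide at t=5/2
Earliest collision: t=5/2 between 0 and 1

Answer: 5/2 0 1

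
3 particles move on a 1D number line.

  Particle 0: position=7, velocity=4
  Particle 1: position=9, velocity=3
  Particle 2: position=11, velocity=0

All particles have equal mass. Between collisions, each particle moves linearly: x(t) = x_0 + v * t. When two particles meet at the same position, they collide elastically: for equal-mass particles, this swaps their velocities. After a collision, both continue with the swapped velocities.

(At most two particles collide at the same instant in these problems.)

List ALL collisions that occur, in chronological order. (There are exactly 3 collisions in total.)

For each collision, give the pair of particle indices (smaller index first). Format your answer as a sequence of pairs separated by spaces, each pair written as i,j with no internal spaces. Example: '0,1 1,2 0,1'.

Answer: 1,2 0,1 1,2

Derivation:
Collision at t=2/3: particles 1 and 2 swap velocities; positions: p0=29/3 p1=11 p2=11; velocities now: v0=4 v1=0 v2=3
Collision at t=1: particles 0 and 1 swap velocities; positions: p0=11 p1=11 p2=12; velocities now: v0=0 v1=4 v2=3
Collision at t=2: particles 1 and 2 swap velocities; positions: p0=11 p1=15 p2=15; velocities now: v0=0 v1=3 v2=4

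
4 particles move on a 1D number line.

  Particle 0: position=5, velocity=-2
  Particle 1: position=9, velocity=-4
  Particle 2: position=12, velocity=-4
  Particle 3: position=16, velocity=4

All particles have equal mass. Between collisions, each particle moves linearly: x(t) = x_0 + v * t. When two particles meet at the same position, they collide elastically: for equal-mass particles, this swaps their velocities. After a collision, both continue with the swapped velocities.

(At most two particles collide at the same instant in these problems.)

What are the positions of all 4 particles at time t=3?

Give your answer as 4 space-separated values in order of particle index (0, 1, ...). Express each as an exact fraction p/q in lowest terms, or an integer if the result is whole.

Answer: -3 -1 0 28

Derivation:
Collision at t=2: particles 0 and 1 swap velocities; positions: p0=1 p1=1 p2=4 p3=24; velocities now: v0=-4 v1=-2 v2=-4 v3=4
Advance to t=3 (no further collisions before then); velocities: v0=-4 v1=-2 v2=-4 v3=4; positions = -3 -1 0 28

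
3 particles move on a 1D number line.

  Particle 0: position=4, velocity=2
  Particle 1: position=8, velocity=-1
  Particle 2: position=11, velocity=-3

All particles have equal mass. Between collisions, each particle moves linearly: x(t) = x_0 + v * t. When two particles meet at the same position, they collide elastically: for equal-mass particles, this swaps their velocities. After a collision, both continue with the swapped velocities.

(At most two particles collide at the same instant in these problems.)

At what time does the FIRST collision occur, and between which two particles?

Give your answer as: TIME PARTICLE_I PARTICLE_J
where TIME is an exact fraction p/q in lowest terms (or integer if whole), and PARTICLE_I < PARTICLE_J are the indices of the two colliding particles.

Pair (0,1): pos 4,8 vel 2,-1 -> gap=4, closing at 3/unit, collide at t=4/3
Pair (1,2): pos 8,11 vel -1,-3 -> gap=3, closing at 2/unit, collide at t=3/2
Earliest collision: t=4/3 between 0 and 1

Answer: 4/3 0 1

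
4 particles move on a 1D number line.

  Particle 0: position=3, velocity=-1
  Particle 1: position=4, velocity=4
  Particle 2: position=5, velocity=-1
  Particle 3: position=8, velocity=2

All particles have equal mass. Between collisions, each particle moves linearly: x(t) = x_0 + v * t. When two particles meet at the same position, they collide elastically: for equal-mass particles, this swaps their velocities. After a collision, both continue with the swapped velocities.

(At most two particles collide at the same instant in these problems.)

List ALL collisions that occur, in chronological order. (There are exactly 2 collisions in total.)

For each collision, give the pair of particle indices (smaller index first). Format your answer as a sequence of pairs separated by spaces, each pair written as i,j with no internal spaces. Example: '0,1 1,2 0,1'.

Answer: 1,2 2,3

Derivation:
Collision at t=1/5: particles 1 and 2 swap velocities; positions: p0=14/5 p1=24/5 p2=24/5 p3=42/5; velocities now: v0=-1 v1=-1 v2=4 v3=2
Collision at t=2: particles 2 and 3 swap velocities; positions: p0=1 p1=3 p2=12 p3=12; velocities now: v0=-1 v1=-1 v2=2 v3=4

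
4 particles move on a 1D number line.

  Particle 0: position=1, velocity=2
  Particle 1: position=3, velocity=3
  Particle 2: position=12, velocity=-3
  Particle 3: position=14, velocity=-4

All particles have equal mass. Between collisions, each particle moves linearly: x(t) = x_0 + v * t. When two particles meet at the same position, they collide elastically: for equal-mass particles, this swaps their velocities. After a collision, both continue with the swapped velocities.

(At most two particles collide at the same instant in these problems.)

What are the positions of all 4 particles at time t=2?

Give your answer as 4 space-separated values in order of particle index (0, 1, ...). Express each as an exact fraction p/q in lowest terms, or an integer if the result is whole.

Collision at t=3/2: particles 1 and 2 swap velocities; positions: p0=4 p1=15/2 p2=15/2 p3=8; velocities now: v0=2 v1=-3 v2=3 v3=-4
Collision at t=11/7: particles 2 and 3 swap velocities; positions: p0=29/7 p1=51/7 p2=54/7 p3=54/7; velocities now: v0=2 v1=-3 v2=-4 v3=3
Collision at t=2: particles 1 and 2 swap velocities; positions: p0=5 p1=6 p2=6 p3=9; velocities now: v0=2 v1=-4 v2=-3 v3=3
Advance to t=2 (no further collisions before then); velocities: v0=2 v1=-4 v2=-3 v3=3; positions = 5 6 6 9

Answer: 5 6 6 9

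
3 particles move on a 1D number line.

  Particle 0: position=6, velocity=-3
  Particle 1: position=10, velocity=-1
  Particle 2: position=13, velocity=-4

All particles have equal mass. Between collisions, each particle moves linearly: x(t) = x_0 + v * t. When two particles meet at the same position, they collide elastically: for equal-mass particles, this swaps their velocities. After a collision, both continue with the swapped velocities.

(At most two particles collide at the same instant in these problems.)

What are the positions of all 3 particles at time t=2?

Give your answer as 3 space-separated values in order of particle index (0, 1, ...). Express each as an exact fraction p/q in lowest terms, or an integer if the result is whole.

Answer: 0 5 8

Derivation:
Collision at t=1: particles 1 and 2 swap velocities; positions: p0=3 p1=9 p2=9; velocities now: v0=-3 v1=-4 v2=-1
Advance to t=2 (no further collisions before then); velocities: v0=-3 v1=-4 v2=-1; positions = 0 5 8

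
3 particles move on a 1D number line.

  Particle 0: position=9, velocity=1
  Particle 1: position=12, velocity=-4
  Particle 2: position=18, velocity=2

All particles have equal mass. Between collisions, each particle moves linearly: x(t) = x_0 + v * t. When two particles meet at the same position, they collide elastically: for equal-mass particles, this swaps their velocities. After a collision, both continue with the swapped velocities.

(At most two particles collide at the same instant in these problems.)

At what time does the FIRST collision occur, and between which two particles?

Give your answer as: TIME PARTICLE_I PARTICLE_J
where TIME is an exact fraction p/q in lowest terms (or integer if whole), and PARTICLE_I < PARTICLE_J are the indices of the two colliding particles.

Answer: 3/5 0 1

Derivation:
Pair (0,1): pos 9,12 vel 1,-4 -> gap=3, closing at 5/unit, collide at t=3/5
Pair (1,2): pos 12,18 vel -4,2 -> not approaching (rel speed -6 <= 0)
Earliest collision: t=3/5 between 0 and 1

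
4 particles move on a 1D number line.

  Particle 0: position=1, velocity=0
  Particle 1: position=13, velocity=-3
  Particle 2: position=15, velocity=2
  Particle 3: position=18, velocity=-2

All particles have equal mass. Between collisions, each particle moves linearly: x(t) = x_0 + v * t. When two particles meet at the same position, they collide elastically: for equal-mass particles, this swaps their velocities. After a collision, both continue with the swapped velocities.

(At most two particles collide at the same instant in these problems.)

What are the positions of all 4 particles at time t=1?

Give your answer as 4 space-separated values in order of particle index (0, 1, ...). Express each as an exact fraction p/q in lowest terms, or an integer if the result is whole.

Collision at t=3/4: particles 2 and 3 swap velocities; positions: p0=1 p1=43/4 p2=33/2 p3=33/2; velocities now: v0=0 v1=-3 v2=-2 v3=2
Advance to t=1 (no further collisions before then); velocities: v0=0 v1=-3 v2=-2 v3=2; positions = 1 10 16 17

Answer: 1 10 16 17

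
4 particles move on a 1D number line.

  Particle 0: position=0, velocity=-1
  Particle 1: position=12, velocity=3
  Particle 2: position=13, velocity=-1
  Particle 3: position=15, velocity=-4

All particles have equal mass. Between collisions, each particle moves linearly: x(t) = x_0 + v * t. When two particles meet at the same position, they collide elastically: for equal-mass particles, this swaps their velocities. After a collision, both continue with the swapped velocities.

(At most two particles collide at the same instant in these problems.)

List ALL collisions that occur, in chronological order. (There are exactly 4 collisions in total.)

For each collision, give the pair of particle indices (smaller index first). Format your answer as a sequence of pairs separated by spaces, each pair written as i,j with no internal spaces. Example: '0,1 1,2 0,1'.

Collision at t=1/4: particles 1 and 2 swap velocities; positions: p0=-1/4 p1=51/4 p2=51/4 p3=14; velocities now: v0=-1 v1=-1 v2=3 v3=-4
Collision at t=3/7: particles 2 and 3 swap velocities; positions: p0=-3/7 p1=88/7 p2=93/7 p3=93/7; velocities now: v0=-1 v1=-1 v2=-4 v3=3
Collision at t=2/3: particles 1 and 2 swap velocities; positions: p0=-2/3 p1=37/3 p2=37/3 p3=14; velocities now: v0=-1 v1=-4 v2=-1 v3=3
Collision at t=5: particles 0 and 1 swap velocities; positions: p0=-5 p1=-5 p2=8 p3=27; velocities now: v0=-4 v1=-1 v2=-1 v3=3

Answer: 1,2 2,3 1,2 0,1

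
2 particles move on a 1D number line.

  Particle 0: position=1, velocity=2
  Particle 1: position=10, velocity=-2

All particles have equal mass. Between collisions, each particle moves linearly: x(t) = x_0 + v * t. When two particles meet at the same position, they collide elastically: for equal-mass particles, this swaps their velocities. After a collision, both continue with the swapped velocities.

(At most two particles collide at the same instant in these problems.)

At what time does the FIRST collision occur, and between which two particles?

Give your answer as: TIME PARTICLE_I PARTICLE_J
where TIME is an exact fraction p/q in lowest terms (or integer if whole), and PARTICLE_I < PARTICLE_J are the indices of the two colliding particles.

Answer: 9/4 0 1

Derivation:
Pair (0,1): pos 1,10 vel 2,-2 -> gap=9, closing at 4/unit, collide at t=9/4
Earliest collision: t=9/4 between 0 and 1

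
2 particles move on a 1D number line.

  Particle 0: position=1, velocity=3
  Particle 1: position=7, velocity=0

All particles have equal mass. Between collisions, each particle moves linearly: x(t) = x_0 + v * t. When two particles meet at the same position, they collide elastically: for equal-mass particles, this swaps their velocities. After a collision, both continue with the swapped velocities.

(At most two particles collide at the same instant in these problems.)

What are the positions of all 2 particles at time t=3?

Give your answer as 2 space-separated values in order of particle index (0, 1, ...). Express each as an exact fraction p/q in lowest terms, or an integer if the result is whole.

Answer: 7 10

Derivation:
Collision at t=2: particles 0 and 1 swap velocities; positions: p0=7 p1=7; velocities now: v0=0 v1=3
Advance to t=3 (no further collisions before then); velocities: v0=0 v1=3; positions = 7 10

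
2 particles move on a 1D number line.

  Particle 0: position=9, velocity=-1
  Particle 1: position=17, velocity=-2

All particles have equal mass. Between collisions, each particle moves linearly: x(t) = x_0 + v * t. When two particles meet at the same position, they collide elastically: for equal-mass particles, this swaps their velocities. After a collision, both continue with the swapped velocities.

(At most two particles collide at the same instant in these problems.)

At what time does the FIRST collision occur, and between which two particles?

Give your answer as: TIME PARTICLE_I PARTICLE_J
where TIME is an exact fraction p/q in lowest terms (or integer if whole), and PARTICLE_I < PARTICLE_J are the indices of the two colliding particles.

Answer: 8 0 1

Derivation:
Pair (0,1): pos 9,17 vel -1,-2 -> gap=8, closing at 1/unit, collide at t=8
Earliest collision: t=8 between 0 and 1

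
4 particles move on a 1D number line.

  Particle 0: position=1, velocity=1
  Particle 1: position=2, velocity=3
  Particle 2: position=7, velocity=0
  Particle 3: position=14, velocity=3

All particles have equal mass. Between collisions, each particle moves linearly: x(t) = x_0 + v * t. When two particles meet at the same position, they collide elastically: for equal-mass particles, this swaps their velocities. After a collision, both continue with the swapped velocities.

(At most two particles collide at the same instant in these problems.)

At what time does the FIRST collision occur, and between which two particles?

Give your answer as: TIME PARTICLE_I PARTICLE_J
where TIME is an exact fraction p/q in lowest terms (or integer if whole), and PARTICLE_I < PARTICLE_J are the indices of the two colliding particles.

Pair (0,1): pos 1,2 vel 1,3 -> not approaching (rel speed -2 <= 0)
Pair (1,2): pos 2,7 vel 3,0 -> gap=5, closing at 3/unit, collide at t=5/3
Pair (2,3): pos 7,14 vel 0,3 -> not approaching (rel speed -3 <= 0)
Earliest collision: t=5/3 between 1 and 2

Answer: 5/3 1 2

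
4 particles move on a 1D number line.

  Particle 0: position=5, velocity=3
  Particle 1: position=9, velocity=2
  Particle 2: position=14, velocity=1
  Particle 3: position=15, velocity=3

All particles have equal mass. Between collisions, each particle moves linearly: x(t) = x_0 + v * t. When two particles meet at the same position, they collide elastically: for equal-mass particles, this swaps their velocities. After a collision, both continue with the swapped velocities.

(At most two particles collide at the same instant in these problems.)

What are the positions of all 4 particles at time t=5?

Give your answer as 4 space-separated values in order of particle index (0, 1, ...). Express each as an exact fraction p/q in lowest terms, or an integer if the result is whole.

Collision at t=4: particles 0 and 1 swap velocities; positions: p0=17 p1=17 p2=18 p3=27; velocities now: v0=2 v1=3 v2=1 v3=3
Collision at t=9/2: particles 1 and 2 swap velocities; positions: p0=18 p1=37/2 p2=37/2 p3=57/2; velocities now: v0=2 v1=1 v2=3 v3=3
Collision at t=5: particles 0 and 1 swap velocities; positions: p0=19 p1=19 p2=20 p3=30; velocities now: v0=1 v1=2 v2=3 v3=3
Advance to t=5 (no further collisions before then); velocities: v0=1 v1=2 v2=3 v3=3; positions = 19 19 20 30

Answer: 19 19 20 30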